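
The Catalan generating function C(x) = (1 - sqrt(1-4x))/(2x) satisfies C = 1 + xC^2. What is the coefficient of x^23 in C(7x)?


Substituting x -> 7x scales the n-th coefficient by 7^n, so [x^23] C(7x) = 7^23 * C_23.
C_23 = C(2*23, 23)/(24) = 8233430727600/24 = 343059613650.
So 7^23 * 343059613650 = 27368747340080916343 * 343059613650 = 9389111888572624320367550881950.

9389111888572624320367550881950


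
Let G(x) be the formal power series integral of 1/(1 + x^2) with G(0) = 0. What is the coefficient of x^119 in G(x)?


1/(1 + x^2) = sum_{j>=0} (-1)^j x^(2j). Integrating termwise with G(0) = 0:
G(x) = sum_{j>=0} (-1)^j x^(2j+1) / (2j+1) = arctan(x).
Only odd powers are nonzero. For x^119 write 119 = 2*59 + 1, giving
(-1)^59 / 119 = -1/119 = -1/119.

-1/119


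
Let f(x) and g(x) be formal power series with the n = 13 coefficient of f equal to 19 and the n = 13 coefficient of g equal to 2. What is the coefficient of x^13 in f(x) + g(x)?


Addition of formal power series is termwise.
The coefficient of x^13 in f + g = 19 + 2
= 21

21


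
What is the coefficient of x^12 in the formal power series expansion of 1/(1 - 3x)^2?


The general identity 1/(1 - c x)^r = sum_{k>=0} c^k C(k + r - 1, r - 1) x^k follows by substituting y = c x into 1/(1 - y)^r = sum_{k>=0} C(k + r - 1, r - 1) y^k.
For c = 3, r = 2, k = 12:
3^12 * C(13, 1) = 531441 * 13 = 6908733.

6908733


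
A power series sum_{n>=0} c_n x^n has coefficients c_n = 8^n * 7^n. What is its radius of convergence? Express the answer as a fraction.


By the root test (Cauchy-Hadamard), the radius is R = 1 / limsup_n |c_n|^(1/n).
Here |c_n|^(1/n) = (8^n * 7^n)^(1/n) = 8 * 7 = 56 for all n.
So R = 1/56 = 1/56.

1/56


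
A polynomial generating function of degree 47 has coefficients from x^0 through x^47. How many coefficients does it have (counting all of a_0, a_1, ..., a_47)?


A polynomial of degree 47 takes the form a_0 + a_1 x + ... + a_47 x^47.
The number of coefficients is 47 + 1 = 48.

48


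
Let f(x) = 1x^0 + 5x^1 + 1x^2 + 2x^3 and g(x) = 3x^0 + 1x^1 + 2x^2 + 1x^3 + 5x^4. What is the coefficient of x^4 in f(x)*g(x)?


Cauchy product at x^4:
1*5 + 5*1 + 1*2 + 2*1
= 14

14


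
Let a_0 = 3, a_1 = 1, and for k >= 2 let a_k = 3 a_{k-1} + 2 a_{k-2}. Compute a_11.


Iterating the recurrence forward:
a_0 = 3
a_1 = 1
a_2 = 3*1 + 2*3 = 9
a_3 = 3*9 + 2*1 = 29
a_4 = 3*29 + 2*9 = 105
a_5 = 3*105 + 2*29 = 373
a_6 = 3*373 + 2*105 = 1329
a_7 = 3*1329 + 2*373 = 4733
a_8 = 3*4733 + 2*1329 = 16857
a_9 = 3*16857 + 2*4733 = 60037
a_10 = 3*60037 + 2*16857 = 213825
a_11 = 3*213825 + 2*60037 = 761549
So a_11 = 761549.

761549


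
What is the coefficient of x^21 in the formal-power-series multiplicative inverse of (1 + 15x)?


The inverse is 1/(1 + 15x). Apply the geometric identity 1/(1 - y) = sum_{k>=0} y^k with y = -15x:
1/(1 + 15x) = sum_{k>=0} (-15)^k x^k.
So the coefficient of x^21 is (-15)^21 = -4987885095119476318359375.

-4987885095119476318359375


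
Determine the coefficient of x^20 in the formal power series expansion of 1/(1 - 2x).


The geometric series identity gives 1/(1 - c x) = sum_{k>=0} c^k x^k, so the coefficient of x^k is c^k.
Here c = 2 and k = 20.
Computing: 2^20 = 1048576

1048576


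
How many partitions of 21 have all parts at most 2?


Using the generating function (1-x)^(-1)(1-x^2)^(-1),
the coefficient of x^21 counts these restricted partitions.
Result = 11

11


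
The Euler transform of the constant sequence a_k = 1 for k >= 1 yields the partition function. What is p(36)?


The Euler transform converts the sequence a_k = 1 into the number of integer partitions.
Using the recurrence or dynamic programming:
p(36) = 17977

17977


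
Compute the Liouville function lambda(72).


The Liouville function is lambda(k) = (-1)^Omega(k), where Omega(k) counts the prime factors of k with multiplicity.
Factoring: 72 = 2 * 2 * 2 * 3 * 3, so Omega(72) = 5.
lambda(72) = (-1)^5 = -1.

-1


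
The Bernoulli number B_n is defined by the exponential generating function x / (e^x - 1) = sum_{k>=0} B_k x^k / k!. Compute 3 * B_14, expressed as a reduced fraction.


Bernoulli numbers can also be computed recursively via B_0 = 1 and sum_{j=0}^{m} C(m+1, j) B_j = 0 for m >= 1. Odd-index Bernoulli numbers vanish for k >= 3.
Computing B_14 = 7/6, so 3 * B_14 = 3 * 7/6 = 7/2.

7/2


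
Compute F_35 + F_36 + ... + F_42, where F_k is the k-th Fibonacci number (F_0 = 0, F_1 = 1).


Use the identity sum_{k=0}^{N} F_k = F_{N+2} - 1 (which follows from F_{k+2} - F_{k+1} = F_k). Then
sum_{k=35}^{42} F_k = (F_{44} - 1) - (F_{36} - 1) = F_{44} - F_{36}.
Computing: F_{44} = 701408733, F_{36} = 14930352, so
Sum = 701408733 - 14930352 = 686478381.

686478381


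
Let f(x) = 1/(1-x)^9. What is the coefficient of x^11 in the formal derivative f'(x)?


Differentiate: d/dx [ 1/(1-x)^r ] = r / (1-x)^(r+1).
Here r = 9, so f'(x) = 9 / (1-x)^10.
The expansion of 1/(1-x)^(r+1) has coefficient of x^n equal to C(n+r, r).
So the coefficient of x^11 in f'(x) is
9 * C(20, 9) = 9 * 167960 = 1511640

1511640


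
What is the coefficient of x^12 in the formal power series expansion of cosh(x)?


The Maclaurin series is cosh(t) = sum_{m>=0} t^(2m) / (2m)!, so substituting t = x, only even powers of x are nonzero, with coefficient of x^(2m) equal to 1 / (2m)!.
For x^12 the coefficient is 1/12! = 1/479001600 = 1/479001600.

1/479001600


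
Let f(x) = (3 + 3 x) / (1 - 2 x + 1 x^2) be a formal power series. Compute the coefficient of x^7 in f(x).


Write f(x) = sum_{k>=0} a_k x^k. Multiplying both sides by 1 - 2 x + 1 x^2 gives
(1 - 2 x + 1 x^2) sum_{k>=0} a_k x^k = 3 + 3 x.
Matching coefficients:
 x^0: a_0 = 3
 x^1: a_1 - 2 a_0 = 3  =>  a_1 = 2*3 + 3 = 9
 x^k (k >= 2): a_k = 2 a_{k-1} - 1 a_{k-2}.
Iterating: a_2 = 15, a_3 = 21, a_4 = 27, a_5 = 33, a_6 = 39, a_7 = 45.
So the coefficient of x^7 is 45.

45


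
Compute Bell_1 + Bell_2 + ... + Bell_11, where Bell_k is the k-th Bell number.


Recall Bell_k counts set partitions of a k-set (with Bell_0 = 1 by convention).
Bell_1 through Bell_11: 1, 2, 5, 15, 52, 203, 877, 4140, 21147, 115975, 678570
Sum = 1 + 2 + 5 + 15 + 52 + 203 + 877 + 4140 + 21147 + 115975 + 678570 = 820987.

820987


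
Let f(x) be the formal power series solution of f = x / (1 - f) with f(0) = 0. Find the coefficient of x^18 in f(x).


Apply Lagrange inversion: f = x * phi(f) with phi(t) = 1/(1 - t), so
[x^n] f = (1/n) [t^(n-1)] phi(t)^n = (1/n) [t^(n-1)] (1 - t)^(-n) = (1/n) C(2n - 2, n - 1) = C_{n-1}.
For n = 18: C_17 = C(34, 17) / 18 = 2333606220/18 = 129644790 = 129644790.

129644790


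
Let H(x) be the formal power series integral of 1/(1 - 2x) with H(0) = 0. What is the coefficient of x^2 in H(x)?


1/(1 - 2x) = sum_{k>=0} 2^k x^k. Integrating termwise with H(0) = 0:
H(x) = sum_{k>=0} 2^k x^(k+1) / (k+1) = sum_{m>=1} 2^(m-1) x^m / m.
For m = 2: 2^1/2 = 2/2 = 1.

1


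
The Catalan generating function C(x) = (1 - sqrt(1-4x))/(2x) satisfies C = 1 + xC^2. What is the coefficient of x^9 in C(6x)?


Substituting x -> 6x scales the n-th coefficient by 6^n, so [x^9] C(6x) = 6^9 * C_9.
C_9 = C(2*9, 9)/(10) = 48620/10 = 4862.
So 6^9 * 4862 = 10077696 * 4862 = 48997757952.

48997757952


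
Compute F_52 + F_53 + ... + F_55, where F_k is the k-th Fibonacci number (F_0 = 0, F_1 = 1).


Use the identity sum_{k=0}^{N} F_k = F_{N+2} - 1 (which follows from F_{k+2} - F_{k+1} = F_k). Then
sum_{k=52}^{55} F_k = (F_{57} - 1) - (F_{53} - 1) = F_{57} - F_{53}.
Computing: F_{57} = 365435296162, F_{53} = 53316291173, so
Sum = 365435296162 - 53316291173 = 312119004989.

312119004989


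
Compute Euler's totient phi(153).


phi(n) counts integers in [1, n] coprime to n. Using the multiplicative formula phi(n) = n * prod_{p | n} (1 - 1/p):
153 = 3^2 * 17, so
phi(153) = 153 * (1 - 1/3) * (1 - 1/17) = 96.

96


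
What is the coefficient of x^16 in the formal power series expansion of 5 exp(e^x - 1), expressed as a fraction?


exp(e^x - 1) is the exponential generating function for the Bell numbers Bell_k: exp(e^x - 1) = sum_{k>=0} Bell_k x^k / k!.
So the coefficient of x^16 in 5 exp(e^x - 1) is 5 Bell_16 / 16!.
Computing: Bell_16 = 10480142147 and 16! = 20922789888000, giving
5 * 10480142147/20922789888000 = 10480142147/4184557977600.

10480142147/4184557977600


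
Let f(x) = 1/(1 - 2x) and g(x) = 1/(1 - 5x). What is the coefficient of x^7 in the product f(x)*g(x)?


The coefficient of x^n in f*g is the Cauchy product: sum_{k=0}^{n} a^k * b^(n-k).
With a=2, b=5, n=7:
sum_{k=0}^{7} 2^k * 5^(7-k)
= 130123

130123


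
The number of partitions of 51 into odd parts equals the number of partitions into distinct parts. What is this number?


Computing partitions of 51 into odd parts (1, 3, 5, ...):
Using the generating function prod_{k>=0} 1/(1-x^(2k+1)),
the count is 4097

4097


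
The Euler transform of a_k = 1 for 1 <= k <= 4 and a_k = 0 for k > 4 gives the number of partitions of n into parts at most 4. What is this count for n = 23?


Partitions of 23 into parts at most 4:
Using generating function (1-x)^(-1)(1-x^2)^(-1)...(1-x^4)^(-1),
the coefficient of x^23 = 150

150


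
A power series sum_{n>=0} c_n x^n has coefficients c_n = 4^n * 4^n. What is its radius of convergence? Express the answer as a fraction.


By the root test (Cauchy-Hadamard), the radius is R = 1 / limsup_n |c_n|^(1/n).
Here |c_n|^(1/n) = (4^n * 4^n)^(1/n) = 4 * 4 = 16 for all n.
So R = 1/16 = 1/16.

1/16


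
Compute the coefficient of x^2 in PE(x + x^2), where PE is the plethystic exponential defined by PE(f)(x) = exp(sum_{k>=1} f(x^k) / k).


With f(x) = x + x^2, the exponent is sum_{k>=1} (x^k + x^(2k)) / k = -ln(1 - x) - ln(1 - x^2). Exponentiating:
PE(x + x^2) = 1 / ((1 - x)(1 - x^2)).
This is the generating function for partitions of n into parts of size 1 or 2. The number of 2's can be any j in 0..1, and the rest are 1's, so
[x^2] = floor(2/2) + 1 = 2.

2


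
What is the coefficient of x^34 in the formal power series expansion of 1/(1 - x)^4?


The negative binomial / multiset identity is
1/(1 - x)^r = sum_{k>=0} C(k + r - 1, r - 1) x^k.
Here r = 4 and k = 34, so the coefficient is
C(34 + 3, 3) = C(37, 3)
= 7770

7770


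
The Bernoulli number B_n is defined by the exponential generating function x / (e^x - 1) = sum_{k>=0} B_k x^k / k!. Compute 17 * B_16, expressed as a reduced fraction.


Bernoulli numbers can also be computed recursively via B_0 = 1 and sum_{j=0}^{m} C(m+1, j) B_j = 0 for m >= 1. Odd-index Bernoulli numbers vanish for k >= 3.
Computing B_16 = -3617/510, so 17 * B_16 = 17 * -3617/510 = -3617/30.

-3617/30


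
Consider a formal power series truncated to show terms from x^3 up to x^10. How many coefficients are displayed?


From x^3 to x^10 inclusive, the count is 10 - 3 + 1 = 8.

8


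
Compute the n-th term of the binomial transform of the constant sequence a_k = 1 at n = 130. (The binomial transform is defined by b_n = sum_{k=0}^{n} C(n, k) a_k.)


With a_k = 1 for all k, b_n = sum_{k=0}^{n} C(n, k) = 2^n by the binomial theorem.
For n = 130: 2^130 = 1361129467683753853853498429727072845824.

1361129467683753853853498429727072845824


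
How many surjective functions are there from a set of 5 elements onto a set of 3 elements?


By inclusion-exclusion on which target elements are missed, the number of surjections from an n-set onto a k-set is
surj(n, k) = sum_{j=0}^{k} (-1)^j C(k, j) (k - j)^n.
Equivalently surj(n, k) = k! * S(n, k), where S(n, k) is the Stirling number of the second kind.
For n = 5, k = 3:
S(5, 3) = 25, so
surj = 3! * 25 = 6 * 25 = 150.

150


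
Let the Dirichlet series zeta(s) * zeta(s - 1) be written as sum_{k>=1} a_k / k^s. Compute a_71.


Convolution gives a_k = sum_{d | k} d * 1 = sum_{d | k} d = sigma(k), the sum of positive divisors of k.
For k = 71, the divisors are 1, 71, so
sigma(71) = 1 + 71 = 72.

72


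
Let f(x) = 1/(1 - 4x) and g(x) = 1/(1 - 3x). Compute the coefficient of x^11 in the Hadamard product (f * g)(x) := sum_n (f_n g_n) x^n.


f has coefficients f_k = 4^k and g has coefficients g_k = 3^k, so the Hadamard product has coefficient (f*g)_k = 4^k * 3^k = 12^k.
For k = 11: 12^11 = 743008370688.

743008370688


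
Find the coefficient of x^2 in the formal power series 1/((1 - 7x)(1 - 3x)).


By partial fractions or Cauchy convolution:
The coefficient equals sum_{k=0}^{2} 7^k * 3^(2-k).
= 79

79


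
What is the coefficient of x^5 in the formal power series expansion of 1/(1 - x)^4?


The expansion 1/(1 - x)^r = sum_{k>=0} C(k + r - 1, r - 1) x^k follows from the multiset / negative-binomial theorem (or from repeated differentiation of the geometric series).
For r = 4 and k = 5:
C(8, 3) = 40320 / (6 * 120) = 56.

56


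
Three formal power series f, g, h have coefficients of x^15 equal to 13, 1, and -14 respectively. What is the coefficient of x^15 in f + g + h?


Series addition is componentwise:
13 + 1 + -14
= 0

0


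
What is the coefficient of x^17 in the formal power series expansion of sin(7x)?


The Maclaurin series is sin(t) = sum_{k>=0} (-1)^k t^(2k+1) / (2k+1)!, so substituting t = 7x, only odd powers of x are nonzero, with coefficient of x^(2k+1) equal to (-1)^k 7^(2k+1) / (2k+1)!.
Write 17 = 2*8 + 1, giving the coefficient (-1)^8 * 7^17 / 17! = 232630513987207/355687428096000 = 4747561509943/7258927104000.

4747561509943/7258927104000


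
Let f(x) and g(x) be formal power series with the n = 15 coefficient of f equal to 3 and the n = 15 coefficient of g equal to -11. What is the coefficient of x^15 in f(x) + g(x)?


Addition of formal power series is termwise.
The coefficient of x^15 in f + g = 3 + -11
= -8

-8


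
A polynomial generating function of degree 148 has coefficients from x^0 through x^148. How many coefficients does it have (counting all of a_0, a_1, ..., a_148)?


A polynomial of degree 148 takes the form a_0 + a_1 x + ... + a_148 x^148.
The number of coefficients is 148 + 1 = 149.

149


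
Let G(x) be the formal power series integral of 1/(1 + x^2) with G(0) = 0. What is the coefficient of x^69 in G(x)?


1/(1 + x^2) = sum_{j>=0} (-1)^j x^(2j). Integrating termwise with G(0) = 0:
G(x) = sum_{j>=0} (-1)^j x^(2j+1) / (2j+1) = arctan(x).
Only odd powers are nonzero. For x^69 write 69 = 2*34 + 1, giving
(-1)^34 / 69 = 1/69 = 1/69.

1/69


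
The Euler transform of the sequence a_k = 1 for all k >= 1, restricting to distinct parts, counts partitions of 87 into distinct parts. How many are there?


Partitions of 87 into distinct parts can be computed via generating function.
Product (1+x)(1+x^2)(1+x^3)...
The coefficient of x^87 = 145578

145578


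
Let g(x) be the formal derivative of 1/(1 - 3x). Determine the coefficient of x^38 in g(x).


Differentiate termwise: d/dx sum_{k>=0} 3^k x^k = sum_{k>=1} k 3^k x^(k-1) = sum_{j>=0} (j+1) 3^(j+1) x^j.
Equivalently, d/dx [1/(1 - 3x)] = 3/(1 - 3x)^2.
For j = 38: 39 * 3^39 = 39 * 4052555153018976267 = 158049650967740074413.

158049650967740074413


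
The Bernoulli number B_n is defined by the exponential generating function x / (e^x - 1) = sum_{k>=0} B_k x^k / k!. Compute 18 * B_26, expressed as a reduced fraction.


Bernoulli numbers can also be computed recursively via B_0 = 1 and sum_{j=0}^{m} C(m+1, j) B_j = 0 for m >= 1. Odd-index Bernoulli numbers vanish for k >= 3.
Computing B_26 = 8553103/6, so 18 * B_26 = 18 * 8553103/6 = 25659309.

25659309


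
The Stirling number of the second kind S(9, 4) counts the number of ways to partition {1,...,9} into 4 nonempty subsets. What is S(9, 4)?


Using the explicit formula S(n,k) = (1/k!) sum_{j=0}^{k} (-1)^(k-j) C(k,j) j^n:
S(9, 4) = 7770
Equivalently, S(n,k) is n! times the coefficient of x^n in the EGF (e^x - 1)^k / k!.

7770


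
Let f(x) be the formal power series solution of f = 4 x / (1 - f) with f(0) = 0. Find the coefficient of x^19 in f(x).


Apply Lagrange inversion: f = 4 x * phi(f) with phi(t) = 1/(1 - t), so
[x^n] f = 4^n * (1/n) [t^(n-1)] phi(t)^n = 4^n * (1/n) [t^(n-1)] (1 - t)^(-n) = 4^n * (1/n) C(2n - 2, n - 1) = 4^n * C_{n-1}.
For n = 19: C_18 = C(36, 18) / 19 = 9075135300/19 = 477638700.
With the 4^19 = 274877906944 factor, the coefficient is 274877906944 * 477638700 = 131292326131453132800.

131292326131453132800


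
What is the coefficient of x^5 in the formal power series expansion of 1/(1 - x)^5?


The negative binomial / multiset identity is
1/(1 - x)^r = sum_{k>=0} C(k + r - 1, r - 1) x^k.
Here r = 5 and k = 5, so the coefficient is
C(5 + 4, 4) = C(9, 4)
= 126

126


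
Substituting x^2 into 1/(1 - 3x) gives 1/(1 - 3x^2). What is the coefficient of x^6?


The coefficient of x^(2m) in 1/(1 - 3x^2) is 3^m.
With n = 6 = 2*3, the coefficient is 3^3 = 27.

27


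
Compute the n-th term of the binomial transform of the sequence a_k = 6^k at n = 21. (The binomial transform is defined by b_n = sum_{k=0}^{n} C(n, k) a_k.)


With a_k = 6^k, b_n = sum_{k=0}^{n} C(n, k) 6^k = (1 + 6)^n by the binomial theorem.
For n = 21: (1 + 6)^21 = 7^21 = 558545864083284007.

558545864083284007


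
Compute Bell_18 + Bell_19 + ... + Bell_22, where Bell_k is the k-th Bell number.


Recall Bell_k counts set partitions of a k-set (with Bell_0 = 1 by convention).
Bell_18 through Bell_22: 682076806159, 5832742205057, 51724158235372, 474869816156751, 4506715738447323
Sum = 682076806159 + 5832742205057 + 51724158235372 + 474869816156751 + 4506715738447323 = 5039824531850662.

5039824531850662


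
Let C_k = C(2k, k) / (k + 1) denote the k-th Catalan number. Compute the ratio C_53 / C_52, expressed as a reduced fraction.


Using C_k = (2k)! / (k! (k+1)!), the ratio C_{k+1}/C_k simplifies to
C_{k+1}/C_k = [(2k+2)! / ((k+1)! (k+2)!)] * [k! (k+1)! / (2k)!]
 = (2k+2)(2k+1) / ((k+1)(k+2)) = 2(2k+1) / (k+2).
For k = 52: 2(2*52 + 1) / (52 + 2) = 210/54 = 35/9.

35/9


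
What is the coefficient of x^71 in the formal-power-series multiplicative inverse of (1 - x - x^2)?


Let the inverse be f(x) = sum_{k>=0} a_k x^k. From f(x) * (1 - x - x^2) = 1 and matching coefficients:
 x^0: a_0 = 1.
 x^1: a_1 - a_0 = 0, so a_1 = 1.
 x^k (k >= 2): a_k - a_{k-1} - a_{k-2} = 0, i.e. a_k = a_{k-1} + a_{k-2}.
This is the Fibonacci-type recurrence shifted so that a_0 = a_1 = 1.
Iterating: a_0=1, a_1=1, a_2=2, a_3=3, a_4=5, a_5=8, a_6=13, a_7=21, a_8=34, a_9=55, ...
a_71 = 498454011879264.

498454011879264


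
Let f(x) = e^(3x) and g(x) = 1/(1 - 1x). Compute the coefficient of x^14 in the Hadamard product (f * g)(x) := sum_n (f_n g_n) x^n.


Expanding: f_k = 3^k/k! (from e^(3x)) and g_k = 1^k (from 1/(1 - 1x)). So the Hadamard coefficient (f * g)_k = 3^k 1^k / k! = (3)^k / k!.
For k = 14: 3^14/14! = 4782969/87178291200 = 19683/358758400.

19683/358758400


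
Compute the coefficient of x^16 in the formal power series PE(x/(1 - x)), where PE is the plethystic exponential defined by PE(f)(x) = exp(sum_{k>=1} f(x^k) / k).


For f(x) = x/(1 - x) we have
sum_{k>=1} f(x^k) / k = sum_{k>=1} (1/k) * x^k / (1 - x^k) = sum_{k, m >= 1} x^(k m) / k,
which after exponentiating simplifies to
PE(x/(1 - x)) = prod_{k>=1} 1 / (1 - x^k).
This is the generating function for the partition function p(n), so the coefficient of x^16 is p(16).
Computing p(16) by dynamic programming over parts 1, 2, ..., 16: p(16) = 231.

231


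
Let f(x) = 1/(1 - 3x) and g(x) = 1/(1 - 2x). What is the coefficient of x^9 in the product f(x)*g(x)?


The coefficient of x^n in f*g is the Cauchy product: sum_{k=0}^{n} a^k * b^(n-k).
With a=3, b=2, n=9:
sum_{k=0}^{9} 3^k * 2^(9-k)
= 58025

58025


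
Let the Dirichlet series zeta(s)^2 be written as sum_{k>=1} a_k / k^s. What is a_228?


The Dirichlet convolution of the constant function 1 with itself gives (1 * 1)(k) = sum_{d | k} 1 = d(k), the number of positive divisors of k.
Since zeta(s) = sum_{k>=1} 1/k^s, we have zeta(s)^2 = sum_{k>=1} d(k)/k^s, so a_k = d(k).
For k = 228: the divisors are 1, 2, 3, 4, 6, 12, 19, 38, 57, 76, 114, 228.
Count = 12.

12


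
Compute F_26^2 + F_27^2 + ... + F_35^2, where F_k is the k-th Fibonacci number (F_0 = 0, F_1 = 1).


There is a standard identity sum_{k=0}^{N} F_k^2 = F_N * F_{N+1} (proved inductively from the telescoping relation F_k^2 = F_k F_{k+1} - F_{k-1} F_k). Then
sum_{k=26}^{35} F_k^2 = F_35 F_36 - F_25 F_26.
Computing: F_35 = 9227465, F_36 = 14930352, F_25 = 75025, F_26 = 121393.
Sum = 9227465 * 14930352 - 75025 * 121393 = 137760193007855.

137760193007855


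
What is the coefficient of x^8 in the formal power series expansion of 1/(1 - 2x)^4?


The general identity 1/(1 - c x)^r = sum_{k>=0} c^k C(k + r - 1, r - 1) x^k follows by substituting y = c x into 1/(1 - y)^r = sum_{k>=0} C(k + r - 1, r - 1) y^k.
For c = 2, r = 4, k = 8:
2^8 * C(11, 3) = 256 * 165 = 42240.

42240


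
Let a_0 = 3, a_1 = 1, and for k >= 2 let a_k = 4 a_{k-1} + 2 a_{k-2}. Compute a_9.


Iterating the recurrence forward:
a_0 = 3
a_1 = 1
a_2 = 4*1 + 2*3 = 10
a_3 = 4*10 + 2*1 = 42
a_4 = 4*42 + 2*10 = 188
a_5 = 4*188 + 2*42 = 836
a_6 = 4*836 + 2*188 = 3720
a_7 = 4*3720 + 2*836 = 16552
a_8 = 4*16552 + 2*3720 = 73648
a_9 = 4*73648 + 2*16552 = 327696
So a_9 = 327696.

327696


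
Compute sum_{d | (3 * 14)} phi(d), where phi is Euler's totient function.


First, 3 * 14 = 42. One classical identity is sum_{d | n} phi(d) = n (each k in [1, n] has a unique gcd with n, and among the k's with gcd(k, n) = n/d there are phi(d) of them). So the sum equals 42. We also verify directly:
Divisors of 42: 1, 2, 3, 6, 7, 14, 21, 42.
phi values: 1, 1, 2, 2, 6, 6, 12, 12.
Sum = 42.

42


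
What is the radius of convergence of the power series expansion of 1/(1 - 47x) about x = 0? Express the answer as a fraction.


Expanding 1/(1 - 47x) = sum_{k>=0} 47^k x^k, the series converges when |47x| < 1, i.e., |x| < 1/47.
So the radius of convergence is 1/47 = 1/47.

1/47


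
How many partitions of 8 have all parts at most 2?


Using the generating function (1-x)^(-1)(1-x^2)^(-1),
the coefficient of x^8 counts these restricted partitions.
Result = 5

5


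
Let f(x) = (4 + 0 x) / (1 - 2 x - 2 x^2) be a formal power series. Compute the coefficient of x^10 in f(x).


Write f(x) = sum_{k>=0} a_k x^k. Multiplying both sides by 1 - 2 x - 2 x^2 gives
(1 - 2 x - 2 x^2) sum_{k>=0} a_k x^k = 4 + 0 x.
Matching coefficients:
 x^0: a_0 = 4
 x^1: a_1 - 2 a_0 = 0  =>  a_1 = 2*4 + 0 = 8
 x^k (k >= 2): a_k = 2 a_{k-1} + 2 a_{k-2}.
Iterating: a_2 = 24, a_3 = 64, a_4 = 176, a_5 = 480, a_6 = 1312, a_7 = 3584, a_8 = 9792, a_9 = 26752, a_10 = 73088.
So the coefficient of x^10 is 73088.

73088


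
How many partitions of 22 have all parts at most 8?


Using the generating function (1-x)^(-1)(1-x^2)^(-1)...(1-x^8)^(-1),
the coefficient of x^22 counts these restricted partitions.
Result = 638

638


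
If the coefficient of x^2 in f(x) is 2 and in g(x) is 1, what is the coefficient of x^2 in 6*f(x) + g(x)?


Scalar multiplication scales coefficients: 6 * 2 = 12.
Then add the g coefficient: 12 + 1
= 13

13


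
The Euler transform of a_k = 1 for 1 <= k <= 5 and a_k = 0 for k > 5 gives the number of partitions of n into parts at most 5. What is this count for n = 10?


Partitions of 10 into parts at most 5:
Using generating function (1-x)^(-1)(1-x^2)^(-1)...(1-x^5)^(-1),
the coefficient of x^10 = 30

30


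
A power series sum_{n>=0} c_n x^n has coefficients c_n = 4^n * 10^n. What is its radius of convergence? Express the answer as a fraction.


By the root test (Cauchy-Hadamard), the radius is R = 1 / limsup_n |c_n|^(1/n).
Here |c_n|^(1/n) = (4^n * 10^n)^(1/n) = 4 * 10 = 40 for all n.
So R = 1/40 = 1/40.

1/40


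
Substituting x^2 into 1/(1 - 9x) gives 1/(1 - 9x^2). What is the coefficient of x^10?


The coefficient of x^(2m) in 1/(1 - 9x^2) is 9^m.
With n = 10 = 2*5, the coefficient is 9^5 = 59049.

59049


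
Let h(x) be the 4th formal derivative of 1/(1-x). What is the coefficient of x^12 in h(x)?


Differentiating 4 times: d^4/dx^4 [1/(1-x)] = 4!/(1-x)^5.
The expansion 1/(1-x)^5 = sum_{k>=0} C(k+4, 4) x^k, so the coefficient of x^n in 4!/(1-x)^5 is 4! * C(n+4, 4).
For n = 12: 24 * C(16, 4) = 24 * 1820 = 43680

43680


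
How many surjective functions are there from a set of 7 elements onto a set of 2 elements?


By inclusion-exclusion on which target elements are missed, the number of surjections from an n-set onto a k-set is
surj(n, k) = sum_{j=0}^{k} (-1)^j C(k, j) (k - j)^n.
Equivalently surj(n, k) = k! * S(n, k), where S(n, k) is the Stirling number of the second kind.
For n = 7, k = 2:
S(7, 2) = 63, so
surj = 2! * 63 = 2 * 63 = 126.

126


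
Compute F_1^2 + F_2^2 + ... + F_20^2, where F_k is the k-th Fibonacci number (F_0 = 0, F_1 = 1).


There is a standard identity sum_{k=0}^{N} F_k^2 = F_N * F_{N+1} (proved inductively from the telescoping relation F_k^2 = F_k F_{k+1} - F_{k-1} F_k). Then
sum_{k=1}^{20} F_k^2 = F_20 F_21 - F_0 F_1.
Computing: F_20 = 6765, F_21 = 10946, F_0 = 0, F_1 = 1.
Sum = 6765 * 10946 - 0 * 1 = 74049690.

74049690


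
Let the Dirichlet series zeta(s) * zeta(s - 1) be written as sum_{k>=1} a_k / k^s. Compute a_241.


Convolution gives a_k = sum_{d | k} d * 1 = sum_{d | k} d = sigma(k), the sum of positive divisors of k.
For k = 241, the divisors are 1, 241, so
sigma(241) = 1 + 241 = 242.

242


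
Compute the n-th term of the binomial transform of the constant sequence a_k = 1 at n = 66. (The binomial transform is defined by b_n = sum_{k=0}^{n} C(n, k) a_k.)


With a_k = 1 for all k, b_n = sum_{k=0}^{n} C(n, k) = 2^n by the binomial theorem.
For n = 66: 2^66 = 73786976294838206464.

73786976294838206464


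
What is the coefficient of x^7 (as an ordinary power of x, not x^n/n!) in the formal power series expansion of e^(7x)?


The exponential series is e^y = sum_{k>=0} y^k / k!. Substituting y = 7x gives
e^(7x) = sum_{k>=0} 7^k x^k / k!.
So the coefficient of x^n is a^n/n! with a = 7, n = 7:
7^7 / 7! = 823543/5040 = 117649/720

117649/720


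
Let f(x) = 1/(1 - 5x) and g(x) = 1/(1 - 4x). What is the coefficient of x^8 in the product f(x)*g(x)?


The coefficient of x^n in f*g is the Cauchy product: sum_{k=0}^{n} a^k * b^(n-k).
With a=5, b=4, n=8:
sum_{k=0}^{8} 5^k * 4^(8-k)
= 1690981

1690981


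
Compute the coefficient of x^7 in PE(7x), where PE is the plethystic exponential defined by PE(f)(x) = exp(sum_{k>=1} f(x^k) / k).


With f(x) = 7x, the exponent is sum_{k>=1} 7 x^k / k = 7 * (-ln(1 - x)). Exponentiating:
PE(7x) = exp(-7 ln(1 - x)) = 1/(1 - x)^7.
By the negative binomial expansion, [x^n] 1/(1 - x)^7 = C(n + 6, 6).
For n = 7: C(13, 6) = 1716.

1716


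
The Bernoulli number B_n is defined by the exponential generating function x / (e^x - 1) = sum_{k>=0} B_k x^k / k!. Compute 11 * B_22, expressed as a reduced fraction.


Bernoulli numbers can also be computed recursively via B_0 = 1 and sum_{j=0}^{m} C(m+1, j) B_j = 0 for m >= 1. Odd-index Bernoulli numbers vanish for k >= 3.
Computing B_22 = 854513/138, so 11 * B_22 = 11 * 854513/138 = 9399643/138.

9399643/138


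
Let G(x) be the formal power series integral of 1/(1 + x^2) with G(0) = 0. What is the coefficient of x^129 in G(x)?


1/(1 + x^2) = sum_{j>=0} (-1)^j x^(2j). Integrating termwise with G(0) = 0:
G(x) = sum_{j>=0} (-1)^j x^(2j+1) / (2j+1) = arctan(x).
Only odd powers are nonzero. For x^129 write 129 = 2*64 + 1, giving
(-1)^64 / 129 = 1/129 = 1/129.

1/129


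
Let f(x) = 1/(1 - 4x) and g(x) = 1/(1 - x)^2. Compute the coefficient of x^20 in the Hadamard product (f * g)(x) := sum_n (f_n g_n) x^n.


f has coefficients f_k = 4^k. For g = 1/(1 - x)^2 the coefficient is g_k = C(k + 1, 1) = k + 1. The Hadamard coefficient is (f * g)_k = 4^k * (k + 1).
For k = 20: 4^20 * 21 = 1099511627776 * 21 = 23089744183296.

23089744183296


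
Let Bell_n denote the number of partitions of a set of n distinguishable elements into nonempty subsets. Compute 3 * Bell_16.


Bell_16 can be computed from the Bell triangle or from Dobinski's identity Bell_n = (1/e) * sum_{k>=0} k^n / k!.
Computing Bell_16 = 10480142147.
Then 3 * 10480142147 = 31440426441.

31440426441


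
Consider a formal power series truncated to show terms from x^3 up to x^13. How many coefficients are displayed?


From x^3 to x^13 inclusive, the count is 13 - 3 + 1 = 11.

11


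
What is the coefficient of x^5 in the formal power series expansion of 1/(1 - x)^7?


The expansion 1/(1 - x)^r = sum_{k>=0} C(k + r - 1, r - 1) x^k follows from the multiset / negative-binomial theorem (or from repeated differentiation of the geometric series).
For r = 7 and k = 5:
C(11, 6) = 39916800 / (720 * 120) = 462.

462


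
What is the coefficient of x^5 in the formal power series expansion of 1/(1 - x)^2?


The negative binomial / multiset identity is
1/(1 - x)^r = sum_{k>=0} C(k + r - 1, r - 1) x^k.
Here r = 2 and k = 5, so the coefficient is
C(5 + 1, 1) = C(6, 1)
= 6

6


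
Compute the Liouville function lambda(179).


The Liouville function is lambda(k) = (-1)^Omega(k), where Omega(k) counts the prime factors of k with multiplicity.
Factoring: 179 = 179, so Omega(179) = 1.
lambda(179) = (-1)^1 = -1.

-1


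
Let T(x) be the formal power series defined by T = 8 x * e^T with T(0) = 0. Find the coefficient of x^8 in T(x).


Apply the Lagrange inversion formula: if T = 8 x * phi(T) with phi(t) = e^t, then
[x^n] T = 8^n * (1/n) [t^(n-1)] phi(t)^n = 8^n * (1/n) [t^(n-1)] e^(n t) = 8^n * (1/n) * n^(n-1) / (n-1)! = 8^n * n^(n-1) / n!.
When c = 1 this is the Cayley count of rooted labeled trees on n vertices, divided by n!.
For n = 8: 8^8 * 8^7 / 8! = 16777216 * 2097152/40320 = 274877906944/315.

274877906944/315


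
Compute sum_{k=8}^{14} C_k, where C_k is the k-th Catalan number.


C_8 through C_14: 1430, 4862, 16796, 58786, 208012, 742900, 2674440
Sum = 1430 + 4862 + 16796 + 58786 + 208012 + 742900 + 2674440
= 3707226

3707226


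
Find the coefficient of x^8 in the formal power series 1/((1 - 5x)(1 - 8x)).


By partial fractions or Cauchy convolution:
The coefficient equals sum_{k=0}^{8} 5^k * 8^(8-k).
= 44088201

44088201


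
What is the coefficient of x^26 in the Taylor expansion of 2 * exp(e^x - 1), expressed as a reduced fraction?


exp(e^x - 1) = sum_{k>=0} Bell_k x^k / k!, where Bell_k is the k-th Bell number.
So the coefficient of x^26 is 2 * Bell_26 / 26!.
Computing: Bell_26 = 49631246523618756274 and 26! = 403291461126605635584000000, giving
2 * 49631246523618756274/403291461126605635584000000 = 1459742544812316361/5930756781273612288000000.

1459742544812316361/5930756781273612288000000


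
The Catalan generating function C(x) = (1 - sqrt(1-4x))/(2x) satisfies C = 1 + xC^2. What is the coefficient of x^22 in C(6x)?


Substituting x -> 6x scales the n-th coefficient by 6^n, so [x^22] C(6x) = 6^22 * C_22.
C_22 = C(2*22, 22)/(23) = 2104098963720/23 = 91482563640.
So 6^22 * 91482563640 = 131621703842267136 * 91482563640 = 12041090898155435791000535040.

12041090898155435791000535040


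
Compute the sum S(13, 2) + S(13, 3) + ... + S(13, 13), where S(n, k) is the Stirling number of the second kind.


By definition, S(n, k) counts partitions of an n-set into exactly k nonempty blocks.
Computing row n = 13 for k = 2..13:
S(13, k): 4095, 261625, 2532530, 7508501, 9321312, 5715424, 1899612, 359502, 39325, 2431, 78, 1
Sum = 27644436.

27644436


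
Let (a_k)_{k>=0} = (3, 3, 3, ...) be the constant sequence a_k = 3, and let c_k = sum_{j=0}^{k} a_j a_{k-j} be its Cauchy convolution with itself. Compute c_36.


Since a_j = 3 for all j >= 0, the convolution sum becomes
c_k = sum_{j=0}^{k} 3 * 3 = 9 * (k + 1).
Equivalently, the generating function of (a_k) is 3/(1 - x) and its square is 9/(1 - x)^2 = sum_{k>=0} 9(k + 1) x^k.
For k = 36: 9 * 37 = 333.

333


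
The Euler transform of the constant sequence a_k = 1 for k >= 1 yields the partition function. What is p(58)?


The Euler transform converts the sequence a_k = 1 into the number of integer partitions.
Using the recurrence or dynamic programming:
p(58) = 715220

715220


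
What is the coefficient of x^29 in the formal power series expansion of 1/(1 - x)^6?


The negative binomial / multiset identity is
1/(1 - x)^r = sum_{k>=0} C(k + r - 1, r - 1) x^k.
Here r = 6 and k = 29, so the coefficient is
C(29 + 5, 5) = C(34, 5)
= 278256

278256


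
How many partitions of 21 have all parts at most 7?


Using the generating function (1-x)^(-1)(1-x^2)^(-1)...(1-x^7)^(-1),
the coefficient of x^21 counts these restricted partitions.
Result = 436

436


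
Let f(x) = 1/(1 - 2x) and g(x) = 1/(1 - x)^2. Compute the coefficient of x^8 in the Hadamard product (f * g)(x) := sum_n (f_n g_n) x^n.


f has coefficients f_k = 2^k. For g = 1/(1 - x)^2 the coefficient is g_k = C(k + 1, 1) = k + 1. The Hadamard coefficient is (f * g)_k = 2^k * (k + 1).
For k = 8: 2^8 * 9 = 256 * 9 = 2304.

2304


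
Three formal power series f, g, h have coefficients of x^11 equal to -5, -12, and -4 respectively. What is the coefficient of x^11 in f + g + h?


Series addition is componentwise:
-5 + -12 + -4
= -21

-21


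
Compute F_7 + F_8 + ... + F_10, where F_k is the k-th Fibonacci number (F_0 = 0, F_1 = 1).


Use the identity sum_{k=0}^{N} F_k = F_{N+2} - 1 (which follows from F_{k+2} - F_{k+1} = F_k). Then
sum_{k=7}^{10} F_k = (F_{12} - 1) - (F_{8} - 1) = F_{12} - F_{8}.
Computing: F_{12} = 144, F_{8} = 21, so
Sum = 144 - 21 = 123.

123


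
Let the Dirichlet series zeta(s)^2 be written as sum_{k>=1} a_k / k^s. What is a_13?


The Dirichlet convolution of the constant function 1 with itself gives (1 * 1)(k) = sum_{d | k} 1 = d(k), the number of positive divisors of k.
Since zeta(s) = sum_{k>=1} 1/k^s, we have zeta(s)^2 = sum_{k>=1} d(k)/k^s, so a_k = d(k).
For k = 13: the divisors are 1, 13.
Count = 2.

2


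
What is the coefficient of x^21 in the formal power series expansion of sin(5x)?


The Maclaurin series is sin(t) = sum_{k>=0} (-1)^k t^(2k+1) / (2k+1)!, so substituting t = 5x, only odd powers of x are nonzero, with coefficient of x^(2k+1) equal to (-1)^k 5^(2k+1) / (2k+1)!.
Write 21 = 2*10 + 1, giving the coefficient (-1)^10 * 5^21 / 21! = 476837158203125/51090942171709440000 = 762939453125/81745507474735104.

762939453125/81745507474735104


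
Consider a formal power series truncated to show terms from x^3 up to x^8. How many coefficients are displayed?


From x^3 to x^8 inclusive, the count is 8 - 3 + 1 = 6.

6


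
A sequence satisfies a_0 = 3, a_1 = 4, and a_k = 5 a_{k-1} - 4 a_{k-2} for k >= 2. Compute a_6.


The characteristic equation is t^2 - 5 t + 4 = 0, with roots r_1 = 4 and r_2 = 1 (so c_1 = r_1 + r_2, c_2 = -r_1 r_2 as required).
One can use the closed form a_n = A r_1^n + B r_2^n, but direct iteration is more reliable:
a_0 = 3, a_1 = 4, a_2 = 8, a_3 = 24, a_4 = 88, a_5 = 344, a_6 = 1368.
So a_6 = 1368.

1368


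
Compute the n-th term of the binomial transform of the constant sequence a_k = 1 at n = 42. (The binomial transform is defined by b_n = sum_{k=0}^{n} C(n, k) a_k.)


With a_k = 1 for all k, b_n = sum_{k=0}^{n} C(n, k) = 2^n by the binomial theorem.
For n = 42: 2^42 = 4398046511104.

4398046511104


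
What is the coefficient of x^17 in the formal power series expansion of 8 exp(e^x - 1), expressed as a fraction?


exp(e^x - 1) is the exponential generating function for the Bell numbers Bell_k: exp(e^x - 1) = sum_{k>=0} Bell_k x^k / k!.
So the coefficient of x^17 in 8 exp(e^x - 1) is 8 Bell_17 / 17!.
Computing: Bell_17 = 82864869804 and 17! = 355687428096000, giving
8 * 82864869804/355687428096000 = 255755771/137225088000.

255755771/137225088000


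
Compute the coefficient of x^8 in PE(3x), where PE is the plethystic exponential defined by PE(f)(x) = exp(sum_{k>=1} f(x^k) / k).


With f(x) = 3x, the exponent is sum_{k>=1} 3 x^k / k = 3 * (-ln(1 - x)). Exponentiating:
PE(3x) = exp(-3 ln(1 - x)) = 1/(1 - x)^3.
By the negative binomial expansion, [x^n] 1/(1 - x)^3 = C(n + 2, 2).
For n = 8: C(10, 2) = 45.

45


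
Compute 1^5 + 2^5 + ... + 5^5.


This power sum has a closed form given by Faulhaber's formula
sum_{k=1}^{m} k^p = (1 / (p + 1)) * sum_{j=0}^{p} C(p + 1, j) B_j m^(p + 1 - j),
but for small m direct computation is fastest:
1 + 32 + 243 + 1024 + 3125 = 4425.

4425


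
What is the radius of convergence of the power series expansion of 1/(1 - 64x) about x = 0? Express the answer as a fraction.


Expanding 1/(1 - 64x) = sum_{k>=0} 64^k x^k, the series converges when |64x| < 1, i.e., |x| < 1/64.
So the radius of convergence is 1/64 = 1/64.

1/64


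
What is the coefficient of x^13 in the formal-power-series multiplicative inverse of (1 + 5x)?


The inverse is 1/(1 + 5x). Apply the geometric identity 1/(1 - y) = sum_{k>=0} y^k with y = -5x:
1/(1 + 5x) = sum_{k>=0} (-5)^k x^k.
So the coefficient of x^13 is (-5)^13 = -1220703125.

-1220703125


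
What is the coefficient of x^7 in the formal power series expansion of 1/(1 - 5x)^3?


The general identity 1/(1 - c x)^r = sum_{k>=0} c^k C(k + r - 1, r - 1) x^k follows by substituting y = c x into 1/(1 - y)^r = sum_{k>=0} C(k + r - 1, r - 1) y^k.
For c = 5, r = 3, k = 7:
5^7 * C(9, 2) = 78125 * 36 = 2812500.

2812500


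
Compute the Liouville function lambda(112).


The Liouville function is lambda(k) = (-1)^Omega(k), where Omega(k) counts the prime factors of k with multiplicity.
Factoring: 112 = 2 * 2 * 2 * 2 * 7, so Omega(112) = 5.
lambda(112) = (-1)^5 = -1.

-1


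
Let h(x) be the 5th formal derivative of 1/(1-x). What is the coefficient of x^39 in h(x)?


Differentiating 5 times: d^5/dx^5 [1/(1-x)] = 5!/(1-x)^6.
The expansion 1/(1-x)^6 = sum_{k>=0} C(k+5, 5) x^k, so the coefficient of x^n in 5!/(1-x)^6 is 5! * C(n+5, 5).
For n = 39: 120 * C(44, 5) = 120 * 1086008 = 130320960

130320960


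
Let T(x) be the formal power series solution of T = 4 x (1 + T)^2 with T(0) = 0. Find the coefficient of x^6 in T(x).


Apply the Lagrange inversion formula: if T = 4 x * phi(T) with phi(t) = (1 + t)^2, then [x^n] T = 4^n * (1/n) [t^(n-1)] phi(t)^n = 4^n * (1/n) [t^(n-1)] (1 + t)^(2n) = 4^n * (1/n) C(2n, n-1).
Using the identity C(2n, n-1) = C(2n, n) * n / (n+1), the unscaled factor equals C(2n, n) / (n+1) = C_n, the n-th Catalan number.
For n = 6: C_6 = C(12, 6) / 7 = 924/7 = 132.
With the 4^6 = 4096 factor, the coefficient is 4096 * 132 = 540672.

540672


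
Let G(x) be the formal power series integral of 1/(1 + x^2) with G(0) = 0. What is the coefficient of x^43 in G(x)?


1/(1 + x^2) = sum_{j>=0} (-1)^j x^(2j). Integrating termwise with G(0) = 0:
G(x) = sum_{j>=0} (-1)^j x^(2j+1) / (2j+1) = arctan(x).
Only odd powers are nonzero. For x^43 write 43 = 2*21 + 1, giving
(-1)^21 / 43 = -1/43 = -1/43.

-1/43


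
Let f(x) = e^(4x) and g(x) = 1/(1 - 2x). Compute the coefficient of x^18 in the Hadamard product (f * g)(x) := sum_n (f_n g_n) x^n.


Expanding: f_k = 4^k/k! (from e^(4x)) and g_k = 2^k (from 1/(1 - 2x)). So the Hadamard coefficient (f * g)_k = 4^k 2^k / k! = (8)^k / k!.
For k = 18: 8^18/18! = 18014398509481984/6402373705728000 = 274877906944/97692469875.

274877906944/97692469875


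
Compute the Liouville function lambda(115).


The Liouville function is lambda(k) = (-1)^Omega(k), where Omega(k) counts the prime factors of k with multiplicity.
Factoring: 115 = 5 * 23, so Omega(115) = 2.
lambda(115) = (-1)^2 = 1.

1


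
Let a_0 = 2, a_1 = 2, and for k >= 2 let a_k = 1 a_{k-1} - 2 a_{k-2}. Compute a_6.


Iterating the recurrence forward:
a_0 = 2
a_1 = 2
a_2 = 1*2 - 2*2 = -2
a_3 = 1*-2 - 2*2 = -6
a_4 = 1*-6 - 2*-2 = -2
a_5 = 1*-2 - 2*-6 = 10
a_6 = 1*10 - 2*-2 = 14
So a_6 = 14.

14


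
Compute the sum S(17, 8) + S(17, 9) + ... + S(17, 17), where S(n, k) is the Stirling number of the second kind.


By definition, S(n, k) counts partitions of an n-set into exactly k nonempty blocks.
Computing row n = 17 for k = 8..17:
S(17, k): 20415995028, 9528822303, 2758334150, 512060978, 62022324, 4910178, 249900, 7820, 136, 1
Sum = 33282402818.

33282402818
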